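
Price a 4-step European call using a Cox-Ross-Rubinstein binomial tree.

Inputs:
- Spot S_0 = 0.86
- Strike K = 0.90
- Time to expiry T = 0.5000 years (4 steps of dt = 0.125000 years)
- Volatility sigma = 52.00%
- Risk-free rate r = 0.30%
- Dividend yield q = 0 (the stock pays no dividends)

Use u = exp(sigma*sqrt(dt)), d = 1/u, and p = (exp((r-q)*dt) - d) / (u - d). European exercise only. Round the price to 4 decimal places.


Answer: Price = V(0,0) = 0.1086

Derivation:
dt = T/N = 0.125000
u = exp(sigma*sqrt(dt)) = 1.201833; d = 1/u = 0.832062
p = (exp((r-q)*dt) - d) / (u - d) = 0.455181
Discount per step: exp(-r*dt) = 0.999625
Stock lattice S(k, i) with i counting down-moves:
  k=0: S(0,0) = 0.8600
  k=1: S(1,0) = 1.0336; S(1,1) = 0.7156
  k=2: S(2,0) = 1.2422; S(2,1) = 0.8600; S(2,2) = 0.5954
  k=3: S(3,0) = 1.4929; S(3,1) = 1.0336; S(3,2) = 0.7156; S(3,3) = 0.4954
  k=4: S(4,0) = 1.7942; S(4,1) = 1.2422; S(4,2) = 0.8600; S(4,3) = 0.5954; S(4,4) = 0.4122
Terminal payoffs V(N, i) = max(S_T - K, 0):
  V(4,0) = 0.894216; V(4,1) = 0.342186; V(4,2) = 0.000000; V(4,3) = 0.000000; V(4,4) = 0.000000
Backward induction: V(k, i) = exp(-r*dt) * [p * V(k+1, i) + (1-p) * V(k+1, i+1)].
  V(3,0) = exp(-r*dt) * [p*0.894216 + (1-p)*0.342186] = 0.593237
  V(3,1) = exp(-r*dt) * [p*0.342186 + (1-p)*0.000000] = 0.155698
  V(3,2) = exp(-r*dt) * [p*0.000000 + (1-p)*0.000000] = 0.000000
  V(3,3) = exp(-r*dt) * [p*0.000000 + (1-p)*0.000000] = 0.000000
  V(2,0) = exp(-r*dt) * [p*0.593237 + (1-p)*0.155698] = 0.354725
  V(2,1) = exp(-r*dt) * [p*0.155698 + (1-p)*0.000000] = 0.070844
  V(2,2) = exp(-r*dt) * [p*0.000000 + (1-p)*0.000000] = 0.000000
  V(1,0) = exp(-r*dt) * [p*0.354725 + (1-p)*0.070844] = 0.199986
  V(1,1) = exp(-r*dt) * [p*0.070844 + (1-p)*0.000000] = 0.032235
  V(0,0) = exp(-r*dt) * [p*0.199986 + (1-p)*0.032235] = 0.108552


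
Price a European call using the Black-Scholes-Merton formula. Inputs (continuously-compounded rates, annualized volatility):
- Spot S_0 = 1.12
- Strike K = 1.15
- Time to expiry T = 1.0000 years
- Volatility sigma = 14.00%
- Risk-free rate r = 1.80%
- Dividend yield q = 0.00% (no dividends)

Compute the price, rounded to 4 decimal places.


d1 = (ln(S/K) + (r - q + 0.5*sigma^2) * T) / (sigma * sqrt(T)) = 0.00976245
d2 = d1 - sigma * sqrt(T) = -0.13023755
exp(-rT) = 0.98216103; exp(-qT) = 1.00000000
C = S_0 * exp(-qT) * N(d1) - K * exp(-rT) * N(d2)
N(d1) = 0.50389459; N(d2) = 0.44818924
C = 1.1200 * 1.00000000 * 0.50389459 - 1.1500 * 0.98216103 * 0.44818924 = 0.0581

Answer: Price = 0.0581


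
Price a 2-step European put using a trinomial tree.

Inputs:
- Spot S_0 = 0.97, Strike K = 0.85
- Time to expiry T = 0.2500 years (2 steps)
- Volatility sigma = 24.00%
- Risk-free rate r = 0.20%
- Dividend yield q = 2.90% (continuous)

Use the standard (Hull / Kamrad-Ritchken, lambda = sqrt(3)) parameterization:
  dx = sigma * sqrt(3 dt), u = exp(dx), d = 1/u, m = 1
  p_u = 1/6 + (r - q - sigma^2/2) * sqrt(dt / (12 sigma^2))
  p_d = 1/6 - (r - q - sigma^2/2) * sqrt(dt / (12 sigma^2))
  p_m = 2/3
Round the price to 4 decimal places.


dt = T/N = 0.125000; dx = sigma*sqrt(3*dt) = 0.146969
u = exp(dx) = 1.158319; d = 1/u = 0.863320
p_u = 0.142937, p_m = 0.666667, p_d = 0.190396
Discount per step: exp(-r*dt) = 0.999750
Stock lattice S(k, j) with j the centered position index:
  k=0: S(0,+0) = 0.9700
  k=1: S(1,-1) = 0.8374; S(1,+0) = 0.9700; S(1,+1) = 1.1236
  k=2: S(2,-2) = 0.7230; S(2,-1) = 0.8374; S(2,+0) = 0.9700; S(2,+1) = 1.1236; S(2,+2) = 1.3015
Terminal payoffs V(N, j) = max(K - S_T, 0):
  V(2,-2) = 0.127038; V(2,-1) = 0.012579; V(2,+0) = 0.000000; V(2,+1) = 0.000000; V(2,+2) = 0.000000
Backward induction: V(k, j) = exp(-r*dt) * [p_u * V(k+1, j+1) + p_m * V(k+1, j) + p_d * V(k+1, j-1)]
  V(1,-1) = exp(-r*dt) * [p_u*0.000000 + p_m*0.012579 + p_d*0.127038] = 0.032565
  V(1,+0) = exp(-r*dt) * [p_u*0.000000 + p_m*0.000000 + p_d*0.012579] = 0.002394
  V(1,+1) = exp(-r*dt) * [p_u*0.000000 + p_m*0.000000 + p_d*0.000000] = 0.000000
  V(0,+0) = exp(-r*dt) * [p_u*0.000000 + p_m*0.002394 + p_d*0.032565] = 0.007795

Answer: Price = V(0,0) = 0.0078


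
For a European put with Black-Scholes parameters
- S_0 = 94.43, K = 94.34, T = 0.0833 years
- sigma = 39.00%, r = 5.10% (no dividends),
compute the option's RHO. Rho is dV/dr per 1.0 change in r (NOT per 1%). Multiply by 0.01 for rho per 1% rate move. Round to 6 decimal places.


Answer: Rho = -3.944030

Derivation:
d1 = 0.1024940130; d2 = -0.0100667705
phi(d1) = 0.3968523251; exp(-qT) = 1.0000000000; exp(-rT) = 0.9957607113
N(-d2) = 0.5040159926
Rho = -K*T*exp(-rT)*N(-d2) = -94.3400 * 0.0833 * 0.9957607113 * 0.5040159926 = -3.944030


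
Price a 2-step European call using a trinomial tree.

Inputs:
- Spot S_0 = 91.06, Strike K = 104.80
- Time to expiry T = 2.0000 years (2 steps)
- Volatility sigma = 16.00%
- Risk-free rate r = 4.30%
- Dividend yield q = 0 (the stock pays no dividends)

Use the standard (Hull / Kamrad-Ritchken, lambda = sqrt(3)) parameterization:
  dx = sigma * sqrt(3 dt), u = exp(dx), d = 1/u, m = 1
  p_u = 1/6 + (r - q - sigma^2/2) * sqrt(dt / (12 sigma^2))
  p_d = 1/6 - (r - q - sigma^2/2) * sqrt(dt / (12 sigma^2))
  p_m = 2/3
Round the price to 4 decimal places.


Answer: Price = V(0,0) = 6.5604

Derivation:
dt = T/N = 1.000000; dx = sigma*sqrt(3*dt) = 0.277128
u = exp(dx) = 1.319335; d = 1/u = 0.757957
p_u = 0.221154, p_m = 0.666667, p_d = 0.112179
Discount per step: exp(-r*dt) = 0.957911
Stock lattice S(k, j) with j the centered position index:
  k=0: S(0,+0) = 91.0600
  k=1: S(1,-1) = 69.0196; S(1,+0) = 91.0600; S(1,+1) = 120.1387
  k=2: S(2,-2) = 52.3139; S(2,-1) = 69.0196; S(2,+0) = 91.0600; S(2,+1) = 120.1387; S(2,+2) = 158.5032
Terminal payoffs V(N, j) = max(S_T - K, 0):
  V(2,-2) = 0.000000; V(2,-1) = 0.000000; V(2,+0) = 0.000000; V(2,+1) = 15.338682; V(2,+2) = 53.703217
Backward induction: V(k, j) = exp(-r*dt) * [p_u * V(k+1, j+1) + p_m * V(k+1, j) + p_d * V(k+1, j-1)]
  V(1,-1) = exp(-r*dt) * [p_u*0.000000 + p_m*0.000000 + p_d*0.000000] = 0.000000
  V(1,+0) = exp(-r*dt) * [p_u*15.338682 + p_m*0.000000 + p_d*0.000000] = 3.249439
  V(1,+1) = exp(-r*dt) * [p_u*53.703217 + p_m*15.338682 + p_d*0.000000] = 21.172212
  V(0,+0) = exp(-r*dt) * [p_u*21.172212 + p_m*3.249439 + p_d*0.000000] = 6.560365


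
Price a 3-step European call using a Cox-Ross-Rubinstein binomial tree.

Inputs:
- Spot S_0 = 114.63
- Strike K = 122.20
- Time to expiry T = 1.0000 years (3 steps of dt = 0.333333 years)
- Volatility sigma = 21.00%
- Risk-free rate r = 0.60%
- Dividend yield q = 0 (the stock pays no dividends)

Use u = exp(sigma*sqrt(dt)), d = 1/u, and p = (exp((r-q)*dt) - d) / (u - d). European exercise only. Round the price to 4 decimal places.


Answer: Price = V(0,0) = 7.1989

Derivation:
dt = T/N = 0.333333
u = exp(sigma*sqrt(dt)) = 1.128900; d = 1/u = 0.885818
p = (exp((r-q)*dt) - d) / (u - d) = 0.477962
Discount per step: exp(-r*dt) = 0.998002
Stock lattice S(k, i) with i counting down-moves:
  k=0: S(0,0) = 114.6300
  k=1: S(1,0) = 129.4058; S(1,1) = 101.5413
  k=2: S(2,0) = 146.0862; S(2,1) = 114.6300; S(2,2) = 89.9472
  k=3: S(3,0) = 164.9167; S(3,1) = 129.4058; S(3,2) = 101.5413; S(3,3) = 79.6768
Terminal payoffs V(N, i) = max(S_T - K, 0):
  V(3,0) = 42.716654; V(3,1) = 7.205787; V(3,2) = 0.000000; V(3,3) = 0.000000
Backward induction: V(k, i) = exp(-r*dt) * [p * V(k+1, i) + (1-p) * V(k+1, i+1)].
  V(2,0) = exp(-r*dt) * [p*42.716654 + (1-p)*7.205787] = 24.130327
  V(2,1) = exp(-r*dt) * [p*7.205787 + (1-p)*0.000000] = 3.437212
  V(2,2) = exp(-r*dt) * [p*0.000000 + (1-p)*0.000000] = 0.000000
  V(1,0) = exp(-r*dt) * [p*24.130327 + (1-p)*3.437212] = 13.301108
  V(1,1) = exp(-r*dt) * [p*3.437212 + (1-p)*0.000000] = 1.639575
  V(0,0) = exp(-r*dt) * [p*13.301108 + (1-p)*1.639575] = 7.198934


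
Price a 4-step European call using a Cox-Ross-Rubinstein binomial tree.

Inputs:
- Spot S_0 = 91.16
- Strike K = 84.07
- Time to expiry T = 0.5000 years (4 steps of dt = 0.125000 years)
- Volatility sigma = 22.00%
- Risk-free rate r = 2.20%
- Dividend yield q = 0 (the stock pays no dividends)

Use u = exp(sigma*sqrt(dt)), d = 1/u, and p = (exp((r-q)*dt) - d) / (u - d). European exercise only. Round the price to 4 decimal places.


dt = T/N = 0.125000
u = exp(sigma*sqrt(dt)) = 1.080887; d = 1/u = 0.925166
p = (exp((r-q)*dt) - d) / (u - d) = 0.498249
Discount per step: exp(-r*dt) = 0.997254
Stock lattice S(k, i) with i counting down-moves:
  k=0: S(0,0) = 91.1600
  k=1: S(1,0) = 98.5336; S(1,1) = 84.3382
  k=2: S(2,0) = 106.5037; S(2,1) = 91.1600; S(2,2) = 78.0268
  k=3: S(3,0) = 115.1184; S(3,1) = 98.5336; S(3,2) = 84.3382; S(3,3) = 72.1878
  k=4: S(4,0) = 124.4300; S(4,1) = 106.5037; S(4,2) = 91.1600; S(4,3) = 78.0268; S(4,4) = 66.7857
Terminal payoffs V(N, i) = max(S_T - K, 0):
  V(4,0) = 40.359985; V(4,1) = 22.433697; V(4,2) = 7.090000; V(4,3) = 0.000000; V(4,4) = 0.000000
Backward induction: V(k, i) = exp(-r*dt) * [p * V(k+1, i) + (1-p) * V(k+1, i+1)].
  V(3,0) = exp(-r*dt) * [p*40.359985 + (1-p)*22.433697] = 31.279307
  V(3,1) = exp(-r*dt) * [p*22.433697 + (1-p)*7.090000] = 14.694509
  V(3,2) = exp(-r*dt) * [p*7.090000 + (1-p)*0.000000] = 3.522881
  V(3,3) = exp(-r*dt) * [p*0.000000 + (1-p)*0.000000] = 0.000000
  V(2,0) = exp(-r*dt) * [p*31.279307 + (1-p)*14.694509] = 22.894813
  V(2,1) = exp(-r*dt) * [p*14.694509 + (1-p)*3.522881] = 9.064167
  V(2,2) = exp(-r*dt) * [p*3.522881 + (1-p)*0.000000] = 1.750450
  V(1,0) = exp(-r*dt) * [p*22.894813 + (1-p)*9.064167] = 15.911449
  V(1,1) = exp(-r*dt) * [p*9.064167 + (1-p)*1.750450] = 5.379684
  V(0,0) = exp(-r*dt) * [p*15.911449 + (1-p)*5.379684] = 10.597936

Answer: Price = V(0,0) = 10.5979


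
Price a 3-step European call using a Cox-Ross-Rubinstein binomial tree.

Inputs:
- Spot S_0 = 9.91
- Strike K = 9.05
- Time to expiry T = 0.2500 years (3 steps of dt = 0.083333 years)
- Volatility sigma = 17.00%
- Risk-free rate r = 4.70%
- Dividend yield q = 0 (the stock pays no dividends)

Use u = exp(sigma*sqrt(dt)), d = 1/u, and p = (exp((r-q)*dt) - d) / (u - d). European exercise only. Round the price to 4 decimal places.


Answer: Price = V(0,0) = 1.0174

Derivation:
dt = T/N = 0.083333
u = exp(sigma*sqrt(dt)) = 1.050299; d = 1/u = 0.952110
p = (exp((r-q)*dt) - d) / (u - d) = 0.527701
Discount per step: exp(-r*dt) = 0.996091
Stock lattice S(k, i) with i counting down-moves:
  k=0: S(0,0) = 9.9100
  k=1: S(1,0) = 10.4085; S(1,1) = 9.4354
  k=2: S(2,0) = 10.9320; S(2,1) = 9.9100; S(2,2) = 8.9835
  k=3: S(3,0) = 11.4819; S(3,1) = 10.4085; S(3,2) = 9.4354; S(3,3) = 8.5533
Terminal payoffs V(N, i) = max(S_T - K, 0):
  V(3,0) = 2.431863; V(3,1) = 1.358462; V(3,2) = 0.385409; V(3,3) = 0.000000
Backward induction: V(k, i) = exp(-r*dt) * [p * V(k+1, i) + (1-p) * V(k+1, i+1)].
  V(2,0) = exp(-r*dt) * [p*2.431863 + (1-p)*1.358462] = 1.917372
  V(2,1) = exp(-r*dt) * [p*1.358462 + (1-p)*0.385409] = 0.895377
  V(2,2) = exp(-r*dt) * [p*0.385409 + (1-p)*0.000000] = 0.202586
  V(1,0) = exp(-r*dt) * [p*1.917372 + (1-p)*0.895377] = 1.429077
  V(1,1) = exp(-r*dt) * [p*0.895377 + (1-p)*0.202586] = 0.565951
  V(0,0) = exp(-r*dt) * [p*1.429077 + (1-p)*0.565951] = 1.017431


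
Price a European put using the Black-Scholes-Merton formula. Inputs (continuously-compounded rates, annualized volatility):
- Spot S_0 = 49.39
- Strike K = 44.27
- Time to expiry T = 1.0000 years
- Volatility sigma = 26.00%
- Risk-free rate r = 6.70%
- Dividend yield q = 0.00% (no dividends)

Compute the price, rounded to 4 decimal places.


Answer: Price = 1.7333

Derivation:
d1 = (ln(S/K) + (r - q + 0.5*sigma^2) * T) / (sigma * sqrt(T)) = 0.80861818
d2 = d1 - sigma * sqrt(T) = 0.54861818
exp(-rT) = 0.93519520; exp(-qT) = 1.00000000
P = K * exp(-rT) * N(-d2) - S_0 * exp(-qT) * N(-d1)
N(-d1) = 0.20936740; N(-d2) = 0.29163375
P = 44.2700 * 0.93519520 * 0.29163375 - 49.3900 * 1.00000000 * 0.20936740 = 1.7333


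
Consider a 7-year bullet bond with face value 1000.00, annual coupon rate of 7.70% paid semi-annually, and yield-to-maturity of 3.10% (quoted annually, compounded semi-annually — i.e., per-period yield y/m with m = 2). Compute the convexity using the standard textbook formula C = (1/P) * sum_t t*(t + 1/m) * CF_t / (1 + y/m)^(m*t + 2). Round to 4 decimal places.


Answer: Convexity = 38.7707

Derivation:
Coupon per period c = face * coupon_rate / m = 38.500000
Periods per year m = 2; per-period yield y/m = 0.015500
Number of cashflows N = 14
Cashflows (t years, CF_t, discount factor 1/(1+y/m)^(m*t), PV):
  t = 0.5000: CF_t = 38.500000, DF = 0.984737, PV = 37.912358
  t = 1.0000: CF_t = 38.500000, DF = 0.969706, PV = 37.333686
  t = 1.5000: CF_t = 38.500000, DF = 0.954905, PV = 36.763847
  t = 2.0000: CF_t = 38.500000, DF = 0.940330, PV = 36.202705
  t = 2.5000: CF_t = 38.500000, DF = 0.925977, PV = 35.650128
  t = 3.0000: CF_t = 38.500000, DF = 0.911844, PV = 35.105985
  t = 3.5000: CF_t = 38.500000, DF = 0.897926, PV = 34.570148
  t = 4.0000: CF_t = 38.500000, DF = 0.884220, PV = 34.042489
  t = 4.5000: CF_t = 38.500000, DF = 0.870724, PV = 33.522884
  t = 5.0000: CF_t = 38.500000, DF = 0.857434, PV = 33.011211
  t = 5.5000: CF_t = 38.500000, DF = 0.844347, PV = 32.507347
  t = 6.0000: CF_t = 38.500000, DF = 0.831459, PV = 32.011174
  t = 6.5000: CF_t = 38.500000, DF = 0.818768, PV = 31.522574
  t = 7.0000: CF_t = 1038.500000, DF = 0.806271, PV = 837.312380
Price P = sum_t PV_t = 1287.468915
Convexity numerator sum_t t*(t + 1/m) * CF_t / (1+y/m)^(m*t + 2):
  t = 0.5000: term = 18.381923
  t = 1.0000: term = 54.304057
  t = 1.5000: term = 106.950383
  t = 2.0000: term = 175.529925
  t = 2.5000: term = 259.276108
  t = 3.0000: term = 357.446136
  t = 3.5000: term = 469.320382
  t = 4.0000: term = 594.201792
  t = 4.5000: term = 731.415303
  t = 5.0000: term = 880.307274
  t = 5.5000: term = 1040.244932
  t = 6.0000: term = 1210.615829
  t = 6.5000: term = 1390.827311
  t = 7.0000: term = 42627.215096
Convexity = (1/P) * sum = 49916.036452 / 1287.468915 = 38.770673


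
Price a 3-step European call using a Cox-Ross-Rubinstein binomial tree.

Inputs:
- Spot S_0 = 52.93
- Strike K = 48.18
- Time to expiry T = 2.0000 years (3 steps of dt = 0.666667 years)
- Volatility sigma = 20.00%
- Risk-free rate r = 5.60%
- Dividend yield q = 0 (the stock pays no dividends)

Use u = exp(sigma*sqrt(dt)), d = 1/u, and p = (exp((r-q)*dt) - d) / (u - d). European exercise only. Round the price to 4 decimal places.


Answer: Price = V(0,0) = 11.8319

Derivation:
dt = T/N = 0.666667
u = exp(sigma*sqrt(dt)) = 1.177389; d = 1/u = 0.849337
p = (exp((r-q)*dt) - d) / (u - d) = 0.575220
Discount per step: exp(-r*dt) = 0.963355
Stock lattice S(k, i) with i counting down-moves:
  k=0: S(0,0) = 52.9300
  k=1: S(1,0) = 62.3192; S(1,1) = 44.9554
  k=2: S(2,0) = 73.3739; S(2,1) = 52.9300; S(2,2) = 38.1823
  k=3: S(3,0) = 86.3897; S(3,1) = 62.3192; S(3,2) = 44.9554; S(3,3) = 32.4296
Terminal payoffs V(N, i) = max(S_T - K, 0):
  V(3,0) = 38.209681; V(3,1) = 14.139202; V(3,2) = 0.000000; V(3,3) = 0.000000
Backward induction: V(k, i) = exp(-r*dt) * [p * V(k+1, i) + (1-p) * V(k+1, i+1)].
  V(2,0) = exp(-r*dt) * [p*38.209681 + (1-p)*14.139202] = 26.959504
  V(2,1) = exp(-r*dt) * [p*14.139202 + (1-p)*0.000000] = 7.835108
  V(2,2) = exp(-r*dt) * [p*0.000000 + (1-p)*0.000000] = 0.000000
  V(1,0) = exp(-r*dt) * [p*26.959504 + (1-p)*7.835108] = 18.145598
  V(1,1) = exp(-r*dt) * [p*7.835108 + (1-p)*0.000000] = 4.341753
  V(0,0) = exp(-r*dt) * [p*18.145598 + (1-p)*4.341753] = 11.831923


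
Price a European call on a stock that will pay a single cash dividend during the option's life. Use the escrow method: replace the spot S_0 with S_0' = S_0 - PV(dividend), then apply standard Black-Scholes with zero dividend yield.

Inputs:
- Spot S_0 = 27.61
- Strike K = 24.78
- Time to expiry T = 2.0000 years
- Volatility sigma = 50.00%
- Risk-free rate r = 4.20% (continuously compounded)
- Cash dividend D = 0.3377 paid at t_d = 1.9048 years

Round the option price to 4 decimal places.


Answer: Price = 9.3918

Derivation:
PV(D) = D * exp(-r * t_d) = 0.3377 * 0.92311487 = 0.31173589
S_0' = S_0 - PV(D) = 27.6100 - 0.31173589 = 27.29826411
d1 = (ln(S_0'/K) + (r + sigma^2/2)*T) / (sigma*sqrt(T)) = 0.60922374
d2 = d1 - sigma*sqrt(T) = -0.09788304
exp(-rT) = 0.91943126
N(d1) = 0.72881193; N(d2) = 0.46101258
C = S_0' * N(d1) - K * exp(-rT) * N(d2) = 27.29826411 * 0.72881193 - 24.7800 * 0.91943126 * 0.46101258 = 9.3918


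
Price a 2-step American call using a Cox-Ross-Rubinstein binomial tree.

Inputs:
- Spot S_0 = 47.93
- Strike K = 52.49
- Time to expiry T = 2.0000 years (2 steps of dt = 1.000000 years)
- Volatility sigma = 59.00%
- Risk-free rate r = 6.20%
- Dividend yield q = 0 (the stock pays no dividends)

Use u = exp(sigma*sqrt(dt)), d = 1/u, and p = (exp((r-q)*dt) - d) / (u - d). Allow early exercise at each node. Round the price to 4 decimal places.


dt = T/N = 1.000000
u = exp(sigma*sqrt(dt)) = 1.803988; d = 1/u = 0.554327
p = (exp((r-q)*dt) - d) / (u - d) = 0.407819
Discount per step: exp(-r*dt) = 0.939883
Stock lattice S(k, i) with i counting down-moves:
  k=0: S(0,0) = 47.9300
  k=1: S(1,0) = 86.4652; S(1,1) = 26.5689
  k=2: S(2,0) = 155.9822; S(2,1) = 47.9300; S(2,2) = 14.7279
Terminal payoffs V(N, i) = max(S_T - K, 0):
  V(2,0) = 103.492156; V(2,1) = 0.000000; V(2,2) = 0.000000
Backward induction: V(k, i) = exp(-r*dt) * [p * V(k+1, i) + (1-p) * V(k+1, i+1)]; then take max(V_cont, immediate exercise) for American.
  V(1,0) = exp(-r*dt) * [p*103.492156 + (1-p)*0.000000] = 39.668722; exercise = 33.975165; V(1,0) = max -> 39.668722
  V(1,1) = exp(-r*dt) * [p*0.000000 + (1-p)*0.000000] = 0.000000; exercise = 0.000000; V(1,1) = max -> 0.000000
  V(0,0) = exp(-r*dt) * [p*39.668722 + (1-p)*0.000000] = 15.205090; exercise = 0.000000; V(0,0) = max -> 15.205090

Answer: Price = V(0,0) = 15.2051


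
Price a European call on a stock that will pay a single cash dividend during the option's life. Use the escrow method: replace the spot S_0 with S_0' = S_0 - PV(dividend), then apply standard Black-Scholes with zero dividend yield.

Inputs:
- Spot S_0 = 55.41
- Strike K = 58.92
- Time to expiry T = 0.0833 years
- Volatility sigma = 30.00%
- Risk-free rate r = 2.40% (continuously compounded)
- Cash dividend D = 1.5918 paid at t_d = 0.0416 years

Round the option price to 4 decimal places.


PV(D) = D * exp(-r * t_d) = 1.5918 * 0.99900210 = 1.59021154
S_0' = S_0 - PV(D) = 55.4100 - 1.59021154 = 53.81978846
d1 = (ln(S_0'/K) + (r + sigma^2/2)*T) / (sigma*sqrt(T)) = -0.97928583
d2 = d1 - sigma*sqrt(T) = -1.06587104
exp(-rT) = 0.99800280
N(d1) = 0.16371939; N(d2) = 0.14324097
C = S_0' * N(d1) - K * exp(-rT) * N(d2) = 53.81978846 * 0.16371939 - 58.9200 * 0.99800280 * 0.14324097 = 0.3884

Answer: Price = 0.3884


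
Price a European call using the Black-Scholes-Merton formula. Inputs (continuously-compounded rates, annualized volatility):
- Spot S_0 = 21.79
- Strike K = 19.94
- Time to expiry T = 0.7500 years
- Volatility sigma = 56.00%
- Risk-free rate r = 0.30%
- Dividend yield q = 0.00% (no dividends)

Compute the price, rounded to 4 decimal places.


Answer: Price = 5.0094

Derivation:
d1 = (ln(S/K) + (r - q + 0.5*sigma^2) * T) / (sigma * sqrt(T)) = 0.43007107
d2 = d1 - sigma * sqrt(T) = -0.05490316
exp(-rT) = 0.99775253; exp(-qT) = 1.00000000
C = S_0 * exp(-qT) * N(d1) - K * exp(-rT) * N(d2)
N(d1) = 0.66642803; N(d2) = 0.47810781
C = 21.7900 * 1.00000000 * 0.66642803 - 19.9400 * 0.99775253 * 0.47810781 = 5.0094


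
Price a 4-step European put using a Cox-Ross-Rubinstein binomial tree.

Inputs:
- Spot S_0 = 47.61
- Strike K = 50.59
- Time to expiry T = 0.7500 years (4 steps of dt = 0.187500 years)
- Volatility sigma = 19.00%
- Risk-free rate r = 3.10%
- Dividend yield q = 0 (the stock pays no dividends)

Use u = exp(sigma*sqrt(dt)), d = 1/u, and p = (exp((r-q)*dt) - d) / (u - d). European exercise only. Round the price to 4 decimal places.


Answer: Price = V(0,0) = 4.3185

Derivation:
dt = T/N = 0.187500
u = exp(sigma*sqrt(dt)) = 1.085752; d = 1/u = 0.921021
p = (exp((r-q)*dt) - d) / (u - d) = 0.514831
Discount per step: exp(-r*dt) = 0.994204
Stock lattice S(k, i) with i counting down-moves:
  k=0: S(0,0) = 47.6100
  k=1: S(1,0) = 51.6926; S(1,1) = 43.8498
  k=2: S(2,0) = 56.1254; S(2,1) = 47.6100; S(2,2) = 40.3866
  k=3: S(3,0) = 60.9382; S(3,1) = 51.6926; S(3,2) = 43.8498; S(3,3) = 37.1969
  k=4: S(4,0) = 66.1637; S(4,1) = 56.1254; S(4,2) = 47.6100; S(4,3) = 40.3866; S(4,4) = 34.2591
Terminal payoffs V(N, i) = max(K - S_T, 0):
  V(4,0) = 0.000000; V(4,1) = 0.000000; V(4,2) = 2.980000; V(4,3) = 10.203402; V(4,4) = 16.330868
Backward induction: V(k, i) = exp(-r*dt) * [p * V(k+1, i) + (1-p) * V(k+1, i+1)].
  V(3,0) = exp(-r*dt) * [p*0.000000 + (1-p)*0.000000] = 0.000000
  V(3,1) = exp(-r*dt) * [p*0.000000 + (1-p)*2.980000] = 1.437424
  V(3,2) = exp(-r*dt) * [p*2.980000 + (1-p)*10.203402] = 6.446988
  V(3,3) = exp(-r*dt) * [p*10.203402 + (1-p)*16.330868] = 13.099893
  V(2,0) = exp(-r*dt) * [p*0.000000 + (1-p)*1.437424] = 0.693351
  V(2,1) = exp(-r*dt) * [p*1.437424 + (1-p)*6.446988] = 3.845491
  V(2,2) = exp(-r*dt) * [p*6.446988 + (1-p)*13.099893] = 9.618698
  V(1,0) = exp(-r*dt) * [p*0.693351 + (1-p)*3.845491] = 2.209790
  V(1,1) = exp(-r*dt) * [p*3.845491 + (1-p)*9.618698] = 6.607951
  V(0,0) = exp(-r*dt) * [p*2.209790 + (1-p)*6.607951] = 4.318466


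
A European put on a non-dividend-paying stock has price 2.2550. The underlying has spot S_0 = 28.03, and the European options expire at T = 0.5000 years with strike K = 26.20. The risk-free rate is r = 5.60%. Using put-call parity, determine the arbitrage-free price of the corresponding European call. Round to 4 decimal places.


Put-call parity: C - P = S_0 * exp(-qT) - K * exp(-rT).
S_0 * exp(-qT) = 28.0300 * 1.00000000 = 28.03000000
K * exp(-rT) = 26.2000 * 0.97238837 = 25.47657521
C = P + S*exp(-qT) - K*exp(-rT)
C = 2.2550 + 28.03000000 - 25.47657521 = 4.8084

Answer: Call price = 4.8084


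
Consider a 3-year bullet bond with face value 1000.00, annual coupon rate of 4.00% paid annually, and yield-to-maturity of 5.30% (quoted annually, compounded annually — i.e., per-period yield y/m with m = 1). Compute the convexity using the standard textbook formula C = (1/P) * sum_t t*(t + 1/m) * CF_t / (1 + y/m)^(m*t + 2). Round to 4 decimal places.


Answer: Convexity = 10.2650

Derivation:
Coupon per period c = face * coupon_rate / m = 40.000000
Periods per year m = 1; per-period yield y/m = 0.053000
Number of cashflows N = 3
Cashflows (t years, CF_t, discount factor 1/(1+y/m)^(m*t), PV):
  t = 1.0000: CF_t = 40.000000, DF = 0.949668, PV = 37.986705
  t = 2.0000: CF_t = 40.000000, DF = 0.901869, PV = 36.074743
  t = 3.0000: CF_t = 1040.000000, DF = 0.856475, PV = 890.734401
Price P = sum_t PV_t = 964.795849
Convexity numerator sum_t t*(t + 1/m) * CF_t / (1+y/m)^(m*t + 2):
  t = 1.0000: term = 68.518031
  t = 2.0000: term = 195.208065
  t = 3.0000: term = 9639.904454
Convexity = (1/P) * sum = 9903.630550 / 964.795849 = 10.265001


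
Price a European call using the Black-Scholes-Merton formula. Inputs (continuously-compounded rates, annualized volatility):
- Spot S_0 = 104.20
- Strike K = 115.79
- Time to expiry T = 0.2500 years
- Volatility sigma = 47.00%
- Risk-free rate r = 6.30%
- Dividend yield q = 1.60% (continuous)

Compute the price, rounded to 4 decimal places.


Answer: Price = 5.8810

Derivation:
d1 = (ln(S/K) + (r - q + 0.5*sigma^2) * T) / (sigma * sqrt(T)) = -0.28129181
d2 = d1 - sigma * sqrt(T) = -0.51629181
exp(-rT) = 0.98437338; exp(-qT) = 0.99600799
C = S_0 * exp(-qT) * N(d1) - K * exp(-rT) * N(d2)
N(d1) = 0.38924329; N(d2) = 0.30282531
C = 104.2000 * 0.99600799 * 0.38924329 - 115.7900 * 0.98437338 * 0.30282531 = 5.8810


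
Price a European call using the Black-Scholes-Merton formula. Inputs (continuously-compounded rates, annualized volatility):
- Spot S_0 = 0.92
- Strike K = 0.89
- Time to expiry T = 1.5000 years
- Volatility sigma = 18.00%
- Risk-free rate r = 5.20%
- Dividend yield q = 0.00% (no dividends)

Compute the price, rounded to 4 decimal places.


Answer: Price = 0.1344

Derivation:
d1 = (ln(S/K) + (r - q + 0.5*sigma^2) * T) / (sigma * sqrt(T)) = 0.61442369
d2 = d1 - sigma * sqrt(T) = 0.39396961
exp(-rT) = 0.92496443; exp(-qT) = 1.00000000
C = S_0 * exp(-qT) * N(d1) - K * exp(-rT) * N(d2)
N(d1) = 0.73053231; N(d2) = 0.65319826
C = 0.9200 * 1.00000000 * 0.73053231 - 0.8900 * 0.92496443 * 0.65319826 = 0.1344


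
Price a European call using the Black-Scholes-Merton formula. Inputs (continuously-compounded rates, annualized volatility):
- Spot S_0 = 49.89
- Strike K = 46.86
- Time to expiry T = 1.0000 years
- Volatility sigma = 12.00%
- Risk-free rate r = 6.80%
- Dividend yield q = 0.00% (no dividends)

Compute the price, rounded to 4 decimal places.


Answer: Price = 6.5035

Derivation:
d1 = (ln(S/K) + (r - q + 0.5*sigma^2) * T) / (sigma * sqrt(T)) = 1.14880124
d2 = d1 - sigma * sqrt(T) = 1.02880124
exp(-rT) = 0.93426047; exp(-qT) = 1.00000000
C = S_0 * exp(-qT) * N(d1) - K * exp(-rT) * N(d2)
N(d1) = 0.87468103; N(d2) = 0.84821346
C = 49.8900 * 1.00000000 * 0.87468103 - 46.8600 * 0.93426047 * 0.84821346 = 6.5035


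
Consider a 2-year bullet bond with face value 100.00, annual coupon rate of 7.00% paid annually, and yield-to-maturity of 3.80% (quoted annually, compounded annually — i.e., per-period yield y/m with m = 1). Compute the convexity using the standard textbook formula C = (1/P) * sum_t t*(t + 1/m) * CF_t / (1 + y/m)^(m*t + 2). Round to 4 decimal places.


Coupon per period c = face * coupon_rate / m = 7.000000
Periods per year m = 1; per-period yield y/m = 0.038000
Number of cashflows N = 2
Cashflows (t years, CF_t, discount factor 1/(1+y/m)^(m*t), PV):
  t = 1.0000: CF_t = 7.000000, DF = 0.963391, PV = 6.743738
  t = 2.0000: CF_t = 107.000000, DF = 0.928122, PV = 99.309106
Price P = sum_t PV_t = 106.052844
Convexity numerator sum_t t*(t + 1/m) * CF_t / (1+y/m)^(m*t + 2):
  t = 1.0000: term = 12.518030
  t = 2.0000: term = 553.026082
Convexity = (1/P) * sum = 565.544111 / 106.052844 = 5.332663

Answer: Convexity = 5.3327


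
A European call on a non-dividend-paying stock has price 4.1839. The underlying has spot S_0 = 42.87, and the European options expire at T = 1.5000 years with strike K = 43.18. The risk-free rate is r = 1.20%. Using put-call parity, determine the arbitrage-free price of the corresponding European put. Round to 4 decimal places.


Answer: Put price = 3.7236

Derivation:
Put-call parity: C - P = S_0 * exp(-qT) - K * exp(-rT).
S_0 * exp(-qT) = 42.8700 * 1.00000000 = 42.87000000
K * exp(-rT) = 43.1800 * 0.98216103 = 42.40971338
P = C - S*exp(-qT) + K*exp(-rT)
P = 4.1839 - 42.87000000 + 42.40971338 = 3.7236


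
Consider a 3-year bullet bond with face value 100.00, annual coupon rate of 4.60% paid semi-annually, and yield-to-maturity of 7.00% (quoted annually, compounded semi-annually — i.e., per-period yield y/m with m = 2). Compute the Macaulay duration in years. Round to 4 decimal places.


Coupon per period c = face * coupon_rate / m = 2.300000
Periods per year m = 2; per-period yield y/m = 0.035000
Number of cashflows N = 6
Cashflows (t years, CF_t, discount factor 1/(1+y/m)^(m*t), PV):
  t = 0.5000: CF_t = 2.300000, DF = 0.966184, PV = 2.222222
  t = 1.0000: CF_t = 2.300000, DF = 0.933511, PV = 2.147075
  t = 1.5000: CF_t = 2.300000, DF = 0.901943, PV = 2.074468
  t = 2.0000: CF_t = 2.300000, DF = 0.871442, PV = 2.004317
  t = 2.5000: CF_t = 2.300000, DF = 0.841973, PV = 1.936538
  t = 3.0000: CF_t = 102.300000, DF = 0.813501, PV = 83.221116
Price P = sum_t PV_t = 93.605736
Macaulay numerator sum_t t * PV_t:
  t * PV_t at t = 0.5000: 1.111111
  t * PV_t at t = 1.0000: 2.147075
  t * PV_t at t = 1.5000: 3.111702
  t * PV_t at t = 2.0000: 4.008634
  t * PV_t at t = 2.5000: 4.841346
  t * PV_t at t = 3.0000: 249.663348
Macaulay duration D = (sum_t t * PV_t) / P = 264.883216 / 93.605736 = 2.829775

Answer: Macaulay duration = 2.8298 years


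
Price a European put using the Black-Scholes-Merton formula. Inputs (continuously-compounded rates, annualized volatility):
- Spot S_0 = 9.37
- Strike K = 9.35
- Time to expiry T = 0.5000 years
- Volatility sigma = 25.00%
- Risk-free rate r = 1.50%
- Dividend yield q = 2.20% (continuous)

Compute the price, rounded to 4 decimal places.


d1 = (ln(S/K) + (r - q + 0.5*sigma^2) * T) / (sigma * sqrt(T)) = 0.08067666
d2 = d1 - sigma * sqrt(T) = -0.09610004
exp(-rT) = 0.99252805; exp(-qT) = 0.98906028
P = K * exp(-rT) * N(-d2) - S_0 * exp(-qT) * N(-d1)
N(-d1) = 0.46784955; N(-d2) = 0.53827944
P = 9.3500 * 0.99252805 * 0.53827944 - 9.3700 * 0.98906028 * 0.46784955 = 0.6595

Answer: Price = 0.6595


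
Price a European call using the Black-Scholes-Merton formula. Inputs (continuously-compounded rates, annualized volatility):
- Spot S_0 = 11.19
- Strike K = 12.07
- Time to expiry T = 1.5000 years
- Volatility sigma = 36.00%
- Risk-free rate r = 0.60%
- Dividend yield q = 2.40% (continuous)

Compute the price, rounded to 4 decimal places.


d1 = (ln(S/K) + (r - q + 0.5*sigma^2) * T) / (sigma * sqrt(T)) = -0.01247995
d2 = d1 - sigma * sqrt(T) = -0.45338811
exp(-rT) = 0.99104038; exp(-qT) = 0.96464029
C = S_0 * exp(-qT) * N(d1) - K * exp(-rT) * N(d2)
N(d1) = 0.49502135; N(d2) = 0.32513465
C = 11.1900 * 0.96464029 * 0.49502135 - 12.0700 * 0.99104038 * 0.32513465 = 1.4542

Answer: Price = 1.4542


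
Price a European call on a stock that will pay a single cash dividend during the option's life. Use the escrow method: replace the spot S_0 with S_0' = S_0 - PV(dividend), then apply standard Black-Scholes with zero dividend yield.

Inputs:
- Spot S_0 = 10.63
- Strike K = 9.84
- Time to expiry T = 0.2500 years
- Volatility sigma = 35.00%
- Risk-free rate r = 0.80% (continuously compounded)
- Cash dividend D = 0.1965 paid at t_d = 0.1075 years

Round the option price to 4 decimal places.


Answer: Price = 1.0546

Derivation:
PV(D) = D * exp(-r * t_d) = 0.1965 * 0.99914037 = 0.19633108
S_0' = S_0 - PV(D) = 10.6300 - 0.19633108 = 10.43366892
d1 = (ln(S_0'/K) + (r + sigma^2/2)*T) / (sigma*sqrt(T)) = 0.43368435
d2 = d1 - sigma*sqrt(T) = 0.25868435
exp(-rT) = 0.99800200
N(d1) = 0.66774116; N(d2) = 0.60206060
C = S_0' * N(d1) - K * exp(-rT) * N(d2) = 10.43366892 * 0.66774116 - 9.8400 * 0.99800200 * 0.60206060 = 1.0546


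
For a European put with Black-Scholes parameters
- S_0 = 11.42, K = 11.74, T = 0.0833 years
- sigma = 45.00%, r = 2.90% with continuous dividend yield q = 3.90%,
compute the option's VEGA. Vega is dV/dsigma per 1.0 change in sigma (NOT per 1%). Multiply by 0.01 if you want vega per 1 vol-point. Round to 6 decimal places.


Answer: Vega = 1.295152

Derivation:
d1 = -0.1542563931; d2 = -0.2841342203
phi(d1) = 0.3942239814; exp(-qT) = 0.9967565713; exp(-rT) = 0.9975872155
Vega = S * exp(-qT) * phi(d1) * sqrt(T) = 11.4200 * 0.9967565713 * 0.3942239814 * 0.2886173938 = 1.295152


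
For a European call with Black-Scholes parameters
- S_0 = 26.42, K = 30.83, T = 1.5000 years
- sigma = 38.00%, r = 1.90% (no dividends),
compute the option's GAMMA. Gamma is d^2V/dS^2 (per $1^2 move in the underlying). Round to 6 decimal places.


d1 = -0.0377456546; d2 = -0.5031487057
phi(d1) = 0.3986581882; exp(-qT) = 1.0000000000; exp(-rT) = 0.9719022941
Gamma = exp(-qT) * phi(d1) / (S * sigma * sqrt(T)) = 1.0000000000 * 0.3986581882 / (26.4200 * 0.3800 * 1.2247448714) = 0.032422

Answer: Gamma = 0.032422


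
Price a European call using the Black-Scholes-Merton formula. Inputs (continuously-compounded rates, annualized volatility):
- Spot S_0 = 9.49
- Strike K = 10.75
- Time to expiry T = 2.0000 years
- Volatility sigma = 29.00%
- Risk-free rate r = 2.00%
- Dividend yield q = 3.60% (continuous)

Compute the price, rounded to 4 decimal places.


d1 = (ln(S/K) + (r - q + 0.5*sigma^2) * T) / (sigma * sqrt(T)) = -0.17694041
d2 = d1 - sigma * sqrt(T) = -0.58706234
exp(-rT) = 0.96078944; exp(-qT) = 0.93053090
C = S_0 * exp(-qT) * N(d1) - K * exp(-rT) * N(d2)
N(d1) = 0.42977760; N(d2) = 0.27858092
C = 9.4900 * 0.93053090 * 0.42977760 - 10.7500 * 0.96078944 * 0.27858092 = 0.9179

Answer: Price = 0.9179


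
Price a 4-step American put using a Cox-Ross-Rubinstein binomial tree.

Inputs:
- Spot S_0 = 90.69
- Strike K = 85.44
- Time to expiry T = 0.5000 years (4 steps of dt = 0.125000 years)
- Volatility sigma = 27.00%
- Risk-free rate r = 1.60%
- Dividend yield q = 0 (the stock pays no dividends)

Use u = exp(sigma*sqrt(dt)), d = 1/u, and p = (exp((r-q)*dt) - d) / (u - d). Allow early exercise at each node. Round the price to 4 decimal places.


Answer: Price = V(0,0) = 4.3911

Derivation:
dt = T/N = 0.125000
u = exp(sigma*sqrt(dt)) = 1.100164; d = 1/u = 0.908955
p = (exp((r-q)*dt) - d) / (u - d) = 0.486623
Discount per step: exp(-r*dt) = 0.998002
Stock lattice S(k, i) with i counting down-moves:
  k=0: S(0,0) = 90.6900
  k=1: S(1,0) = 99.7739; S(1,1) = 82.4332
  k=2: S(2,0) = 109.7677; S(2,1) = 90.6900; S(2,2) = 74.9280
  k=3: S(3,0) = 120.7624; S(3,1) = 99.7739; S(3,2) = 82.4332; S(3,3) = 68.1062
  k=4: S(4,0) = 132.8585; S(4,1) = 109.7677; S(4,2) = 90.6900; S(4,3) = 74.9280; S(4,4) = 61.9055
Terminal payoffs V(N, i) = max(K - S_T, 0):
  V(4,0) = 0.000000; V(4,1) = 0.000000; V(4,2) = 0.000000; V(4,3) = 10.511954; V(4,4) = 23.534475
Backward induction: V(k, i) = exp(-r*dt) * [p * V(k+1, i) + (1-p) * V(k+1, i+1)]; then take max(V_cont, immediate exercise) for American.
  V(3,0) = exp(-r*dt) * [p*0.000000 + (1-p)*0.000000] = 0.000000; exercise = 0.000000; V(3,0) = max -> 0.000000
  V(3,1) = exp(-r*dt) * [p*0.000000 + (1-p)*0.000000] = 0.000000; exercise = 0.000000; V(3,1) = max -> 0.000000
  V(3,2) = exp(-r*dt) * [p*0.000000 + (1-p)*10.511954] = 5.385808; exercise = 3.006848; V(3,2) = max -> 5.385808
  V(3,3) = exp(-r*dt) * [p*10.511954 + (1-p)*23.534475] = 17.163050; exercise = 17.333759; V(3,3) = max -> 17.333759
  V(2,0) = exp(-r*dt) * [p*0.000000 + (1-p)*0.000000] = 0.000000; exercise = 0.000000; V(2,0) = max -> 0.000000
  V(2,1) = exp(-r*dt) * [p*0.000000 + (1-p)*5.385808] = 2.759423; exercise = 0.000000; V(2,1) = max -> 2.759423
  V(2,2) = exp(-r*dt) * [p*5.385808 + (1-p)*17.333759] = 11.496589; exercise = 10.511954; V(2,2) = max -> 11.496589
  V(1,0) = exp(-r*dt) * [p*0.000000 + (1-p)*2.759423] = 1.413793; exercise = 0.000000; V(1,0) = max -> 1.413793
  V(1,1) = exp(-r*dt) * [p*2.759423 + (1-p)*11.496589] = 7.230404; exercise = 3.006848; V(1,1) = max -> 7.230404
  V(0,0) = exp(-r*dt) * [p*1.413793 + (1-p)*7.230404] = 4.391113; exercise = 0.000000; V(0,0) = max -> 4.391113


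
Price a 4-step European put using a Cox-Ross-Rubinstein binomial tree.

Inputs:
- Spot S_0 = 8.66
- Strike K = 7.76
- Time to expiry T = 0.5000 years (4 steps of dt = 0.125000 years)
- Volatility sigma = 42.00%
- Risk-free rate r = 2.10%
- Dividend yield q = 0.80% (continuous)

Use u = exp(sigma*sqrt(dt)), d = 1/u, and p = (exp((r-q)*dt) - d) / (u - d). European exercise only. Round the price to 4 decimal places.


dt = T/N = 0.125000
u = exp(sigma*sqrt(dt)) = 1.160084; d = 1/u = 0.862007
p = (exp((r-q)*dt) - d) / (u - d) = 0.468401
Discount per step: exp(-r*dt) = 0.997378
Stock lattice S(k, i) with i counting down-moves:
  k=0: S(0,0) = 8.6600
  k=1: S(1,0) = 10.0463; S(1,1) = 7.4650
  k=2: S(2,0) = 11.6546; S(2,1) = 8.6600; S(2,2) = 6.4349
  k=3: S(3,0) = 13.5203; S(3,1) = 10.0463; S(3,2) = 7.4650; S(3,3) = 5.5469
  k=4: S(4,0) = 15.6847; S(4,1) = 11.6546; S(4,2) = 8.6600; S(4,3) = 6.4349; S(4,4) = 4.7815
Terminal payoffs V(N, i) = max(K - S_T, 0):
  V(4,0) = 0.000000; V(4,1) = 0.000000; V(4,2) = 0.000000; V(4,3) = 1.325141; V(4,4) = 2.978544
Backward induction: V(k, i) = exp(-r*dt) * [p * V(k+1, i) + (1-p) * V(k+1, i+1)].
  V(3,0) = exp(-r*dt) * [p*0.000000 + (1-p)*0.000000] = 0.000000
  V(3,1) = exp(-r*dt) * [p*0.000000 + (1-p)*0.000000] = 0.000000
  V(3,2) = exp(-r*dt) * [p*0.000000 + (1-p)*1.325141] = 0.702597
  V(3,3) = exp(-r*dt) * [p*1.325141 + (1-p)*2.978544] = 2.198311
  V(2,0) = exp(-r*dt) * [p*0.000000 + (1-p)*0.000000] = 0.000000
  V(2,1) = exp(-r*dt) * [p*0.000000 + (1-p)*0.702597] = 0.372521
  V(2,2) = exp(-r*dt) * [p*0.702597 + (1-p)*2.198311] = 1.493791
  V(1,0) = exp(-r*dt) * [p*0.000000 + (1-p)*0.372521] = 0.197513
  V(1,1) = exp(-r*dt) * [p*0.372521 + (1-p)*1.493791] = 0.966047
  V(0,0) = exp(-r*dt) * [p*0.197513 + (1-p)*0.966047] = 0.604476

Answer: Price = V(0,0) = 0.6045


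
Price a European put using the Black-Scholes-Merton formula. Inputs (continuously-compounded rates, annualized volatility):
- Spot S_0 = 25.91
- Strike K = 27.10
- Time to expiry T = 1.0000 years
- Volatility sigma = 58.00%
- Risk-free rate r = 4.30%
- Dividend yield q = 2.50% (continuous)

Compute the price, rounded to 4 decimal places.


Answer: Price = 6.1956

Derivation:
d1 = (ln(S/K) + (r - q + 0.5*sigma^2) * T) / (sigma * sqrt(T)) = 0.24361253
d2 = d1 - sigma * sqrt(T) = -0.33638747
exp(-rT) = 0.95791139; exp(-qT) = 0.97530991
P = K * exp(-rT) * N(-d2) - S_0 * exp(-qT) * N(-d1)
N(-d1) = 0.40376546; N(-d2) = 0.63171065
P = 27.1000 * 0.95791139 * 0.63171065 - 25.9100 * 0.97530991 * 0.40376546 = 6.1956


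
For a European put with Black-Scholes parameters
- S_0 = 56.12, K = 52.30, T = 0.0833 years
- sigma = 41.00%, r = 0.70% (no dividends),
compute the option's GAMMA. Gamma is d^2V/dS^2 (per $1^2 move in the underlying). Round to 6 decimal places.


Answer: Gamma = 0.048322

Derivation:
d1 = 0.6598350623; d2 = 0.5415019308
phi(d1) = 0.3208987302; exp(-qT) = 1.0000000000; exp(-rT) = 0.9994170700
Gamma = exp(-qT) * phi(d1) / (S * sigma * sqrt(T)) = 1.0000000000 * 0.3208987302 / (56.1200 * 0.4100 * 0.2886173938) = 0.048322


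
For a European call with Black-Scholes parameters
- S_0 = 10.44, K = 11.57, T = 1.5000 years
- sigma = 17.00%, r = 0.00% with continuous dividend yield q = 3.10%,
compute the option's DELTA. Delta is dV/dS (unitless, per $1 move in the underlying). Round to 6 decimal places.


d1 = -0.6128333180; d2 = -0.8210399461
phi(d1) = 0.3306414012; exp(-qT) = 0.9545645606; exp(-rT) = 1.0000000000
N(d1) = 0.2699932790
Delta = exp(-qT) * N(d1) = 0.9545645606 * 0.2699932790 = 0.257726

Answer: Delta = 0.257726


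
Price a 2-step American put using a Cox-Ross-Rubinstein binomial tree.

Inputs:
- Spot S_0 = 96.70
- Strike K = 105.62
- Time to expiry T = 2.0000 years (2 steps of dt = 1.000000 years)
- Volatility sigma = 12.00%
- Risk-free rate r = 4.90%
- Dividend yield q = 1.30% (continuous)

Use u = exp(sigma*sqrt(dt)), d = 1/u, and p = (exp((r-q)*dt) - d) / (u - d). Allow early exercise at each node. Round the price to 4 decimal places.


Answer: Price = V(0,0) = 9.0393

Derivation:
dt = T/N = 1.000000
u = exp(sigma*sqrt(dt)) = 1.127497; d = 1/u = 0.886920
p = (exp((r-q)*dt) - d) / (u - d) = 0.622403
Discount per step: exp(-r*dt) = 0.952181
Stock lattice S(k, i) with i counting down-moves:
  k=0: S(0,0) = 96.7000
  k=1: S(1,0) = 109.0289; S(1,1) = 85.7652
  k=2: S(2,0) = 122.9298; S(2,1) = 96.7000; S(2,2) = 76.0669
Terminal payoffs V(N, i) = max(K - S_T, 0):
  V(2,0) = 0.000000; V(2,1) = 8.920000; V(2,2) = 29.553086
Backward induction: V(k, i) = exp(-r*dt) * [p * V(k+1, i) + (1-p) * V(k+1, i+1)]; then take max(V_cont, immediate exercise) for American.
  V(1,0) = exp(-r*dt) * [p*0.000000 + (1-p)*8.920000] = 3.207106; exercise = 0.000000; V(1,0) = max -> 3.207106
  V(1,1) = exp(-r*dt) * [p*8.920000 + (1-p)*29.553086] = 15.911897; exercise = 19.854794; V(1,1) = max -> 19.854794
  V(0,0) = exp(-r*dt) * [p*3.207106 + (1-p)*19.854794] = 9.039273; exercise = 8.920000; V(0,0) = max -> 9.039273


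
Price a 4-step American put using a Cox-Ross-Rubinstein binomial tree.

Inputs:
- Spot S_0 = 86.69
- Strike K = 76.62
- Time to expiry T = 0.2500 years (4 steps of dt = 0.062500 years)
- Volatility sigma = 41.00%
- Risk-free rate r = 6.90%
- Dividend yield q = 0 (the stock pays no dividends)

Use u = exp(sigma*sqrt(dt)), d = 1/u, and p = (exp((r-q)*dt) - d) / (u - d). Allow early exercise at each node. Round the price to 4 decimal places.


dt = T/N = 0.062500
u = exp(sigma*sqrt(dt)) = 1.107937; d = 1/u = 0.902578
p = (exp((r-q)*dt) - d) / (u - d) = 0.495443
Discount per step: exp(-r*dt) = 0.995697
Stock lattice S(k, i) with i counting down-moves:
  k=0: S(0,0) = 86.6900
  k=1: S(1,0) = 96.0471; S(1,1) = 78.2445
  k=2: S(2,0) = 106.4141; S(2,1) = 86.6900; S(2,2) = 70.6218
  k=3: S(3,0) = 117.9002; S(3,1) = 96.0471; S(3,2) = 78.2445; S(3,3) = 63.7417
  k=4: S(4,0) = 130.6260; S(4,1) = 106.4141; S(4,2) = 86.6900; S(4,3) = 70.6218; S(4,4) = 57.5318
Terminal payoffs V(N, i) = max(K - S_T, 0):
  V(4,0) = 0.000000; V(4,1) = 0.000000; V(4,2) = 0.000000; V(4,3) = 5.998224; V(4,4) = 19.088160
Backward induction: V(k, i) = exp(-r*dt) * [p * V(k+1, i) + (1-p) * V(k+1, i+1)]; then take max(V_cont, immediate exercise) for American.
  V(3,0) = exp(-r*dt) * [p*0.000000 + (1-p)*0.000000] = 0.000000; exercise = 0.000000; V(3,0) = max -> 0.000000
  V(3,1) = exp(-r*dt) * [p*0.000000 + (1-p)*0.000000] = 0.000000; exercise = 0.000000; V(3,1) = max -> 0.000000
  V(3,2) = exp(-r*dt) * [p*0.000000 + (1-p)*5.998224] = 3.013425; exercise = 0.000000; V(3,2) = max -> 3.013425
  V(3,3) = exp(-r*dt) * [p*5.998224 + (1-p)*19.088160] = 12.548616; exercise = 12.878328; V(3,3) = max -> 12.878328
  V(2,0) = exp(-r*dt) * [p*0.000000 + (1-p)*0.000000] = 0.000000; exercise = 0.000000; V(2,0) = max -> 0.000000
  V(2,1) = exp(-r*dt) * [p*0.000000 + (1-p)*3.013425] = 1.513903; exercise = 0.000000; V(2,1) = max -> 1.513903
  V(2,2) = exp(-r*dt) * [p*3.013425 + (1-p)*12.878328] = 7.956449; exercise = 5.998224; V(2,2) = max -> 7.956449
  V(1,0) = exp(-r*dt) * [p*0.000000 + (1-p)*1.513903] = 0.760564; exercise = 0.000000; V(1,0) = max -> 0.760564
  V(1,1) = exp(-r*dt) * [p*1.513903 + (1-p)*7.956449] = 4.744035; exercise = 0.000000; V(1,1) = max -> 4.744035
  V(0,0) = exp(-r*dt) * [p*0.760564 + (1-p)*4.744035] = 2.758532; exercise = 0.000000; V(0,0) = max -> 2.758532

Answer: Price = V(0,0) = 2.7585
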